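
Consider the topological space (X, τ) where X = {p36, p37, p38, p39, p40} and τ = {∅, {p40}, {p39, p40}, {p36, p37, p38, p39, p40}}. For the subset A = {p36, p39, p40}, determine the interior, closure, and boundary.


int(A) = {p39, p40}, cl(A) = {p36, p37, p38, p39, p40}, ∂A = {p36, p37, p38}.

Closed sets in (X, τ) are complements of opens:
  closed(X, τ) = {∅, {p36, p37, p38}, {p36, p37, p38, p39}, {p36, p37, p38, p39, p40}}.
int(A) = ⋃ {U ∈ τ : U ⊆ A}. Opens contained in A: ∅, {p40}, {p39, p40}.
Taking the union of these: int(A) = {p39, p40}.
cl(A) = ⋂ {C closed : A ⊆ C}. Closed sets containing A: {p36, p37, p38, p39, p40}.
Intersecting these: cl(A) = {p36, p37, p38, p39, p40}.
∂A = cl(A) ∖ int(A) = {p36, p37, p38, p39, p40} ∖ {p39, p40} = {p36, p37, p38}.


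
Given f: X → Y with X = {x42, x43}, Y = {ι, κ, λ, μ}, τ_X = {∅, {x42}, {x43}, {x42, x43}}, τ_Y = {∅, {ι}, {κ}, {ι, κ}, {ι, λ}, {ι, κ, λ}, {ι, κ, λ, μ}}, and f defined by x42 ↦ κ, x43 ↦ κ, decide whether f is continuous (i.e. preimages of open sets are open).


f IS continuous.

Compute f^{-1}(U) for each U ∈ τ_Y:
  U = ∅: f^{-1}(U) = ∅ ∈ τ_X ✓.
  U = {ι}: f^{-1}(U) = ∅ ∈ τ_X ✓.
  U = {κ}: f^{-1}(U) = {x42, x43} ∈ τ_X ✓.
  U = {ι, κ}: f^{-1}(U) = {x42, x43} ∈ τ_X ✓.
  U = {ι, λ}: f^{-1}(U) = ∅ ∈ τ_X ✓.
  U = {ι, κ, λ}: f^{-1}(U) = {x42, x43} ∈ τ_X ✓.
  U = {ι, κ, λ, μ}: f^{-1}(U) = {x42, x43} ∈ τ_X ✓.
Every preimage lies in τ_X, so f IS continuous.


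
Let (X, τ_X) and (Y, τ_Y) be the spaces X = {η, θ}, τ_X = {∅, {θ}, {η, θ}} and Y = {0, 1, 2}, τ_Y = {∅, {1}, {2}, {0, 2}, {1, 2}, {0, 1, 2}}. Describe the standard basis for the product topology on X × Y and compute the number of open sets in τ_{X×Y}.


Basis B = {∅ × ∅, {θ} × {1}, {θ} × {2}, {η, θ} × {1}, {η, θ} × {2}, {θ} × {0, 2}, {θ} × {1, 2}, {θ} × {0, 1, 2}, {η, θ} × {0, 2}, {η, θ} × {1, 2}, {η, θ} × {0, 1, 2}}; |τ_{X×Y}| = 18.

Enumerate products U × V with U ∈ τ_X, V ∈ τ_Y (deduplicated):
  ∅ × ∅ = {} (∅)
  {θ} × {1} = {(θ,1)}
  {θ} × {2} = {(θ,2)}
  {η, θ} × {1} = {(η,1), (θ,1)}
  {η, θ} × {2} = {(η,2), (θ,2)}
  {θ} × {0, 2} = {(θ,0), (θ,2)}
  {θ} × {1, 2} = {(θ,1), (θ,2)}
  {θ} × {0, 1, 2} = {(θ,0), (θ,1), (θ,2)}
  {η, θ} × {0, 2} = {(η,0), (η,2), (θ,0), (θ,2)}
  {η, θ} × {1, 2} = {(η,1), (η,2), (θ,1), (θ,2)}
  {η, θ} × {0, 1, 2} = {(η,0), (η,1), (η,2), (θ,0), (θ,1), (θ,2)}
These 11 distinct sets form the basis B.
Close under arbitrary unions to get τ_{X×Y}; counting gives |τ_{X×Y}| = 18.


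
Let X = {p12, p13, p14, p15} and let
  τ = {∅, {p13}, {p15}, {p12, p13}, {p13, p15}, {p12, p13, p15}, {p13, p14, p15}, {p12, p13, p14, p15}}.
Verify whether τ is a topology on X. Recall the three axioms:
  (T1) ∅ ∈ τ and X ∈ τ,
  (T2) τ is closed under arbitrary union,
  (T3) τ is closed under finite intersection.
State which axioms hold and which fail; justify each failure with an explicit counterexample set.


τ IS a topology on X.

Axiom (T1): ∅ ∈ τ? Yes; X ∈ τ? Yes.
Axiom (T2/T3): check pairwise unions and intersections of members of τ.
All pairwise intersections and unions checked — each lies in τ. Therefore τ satisfies (T1), (T2), (T3): it IS a topology on X.


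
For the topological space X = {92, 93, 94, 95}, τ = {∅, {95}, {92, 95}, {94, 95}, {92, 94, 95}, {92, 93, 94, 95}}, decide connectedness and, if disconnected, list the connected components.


(X, τ) is connected.

Find clopen sets (U ∈ τ with X ∖ U ∈ τ):
  U = ∅, X ∖ U = {92, 93, 94, 95} — both open, so U is clopen.
  U = {92, 93, 94, 95}, X ∖ U = ∅ — both open, so U is clopen.
Only trivial clopens (∅ and X) exist, so (X, τ) is connected.
Compute connected components by grouping points that agree on all clopens:
  component: {92, 93, 94, 95}


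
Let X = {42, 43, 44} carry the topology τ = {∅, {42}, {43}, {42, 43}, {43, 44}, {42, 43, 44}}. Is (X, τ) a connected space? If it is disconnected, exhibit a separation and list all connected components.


(X, τ) is disconnected; components = [{42}, {43, 44}].

Find clopen sets (U ∈ τ with X ∖ U ∈ τ):
  U = ∅, X ∖ U = {42, 43, 44} — both open, so U is clopen.
  U = {42}, X ∖ U = {43, 44} — both open, so U is clopen.
  U = {43, 44}, X ∖ U = {42} — both open, so U is clopen.
  U = {42, 43, 44}, X ∖ U = ∅ — both open, so U is clopen.
Nontrivial clopen(s) exist: e.g. {43, 44}. So (X, τ) is disconnected.
Compute connected components by grouping points that agree on all clopens:
  component: {42}
  component: {43, 44}


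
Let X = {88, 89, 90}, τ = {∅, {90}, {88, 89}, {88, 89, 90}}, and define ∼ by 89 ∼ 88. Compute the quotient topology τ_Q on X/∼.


X/∼ = {[88=89], [90]}; |τ_Q| = 4.

Equivalence classes: [88=89], [90].
Quotient map π: X → X/∼ sends 88 ↦ [88=89], 89 ↦ [88=89], 90 ↦ [90].
For each subset V ⊆ X/∼, compute π^{-1}(V) ⊆ X and check whether π^{-1}(V) ∈ τ. V is open in τ_Q iff π^{-1}(V) ∈ τ.
  V = {}: π^{-1}(V) = ∅ ∈ τ ✓.
  V = {[88=89]}: π^{-1}(V) = {88, 89} ∈ τ ✓.
  V = {[90]}: π^{-1}(V) = {90} ∈ τ ✓.
  V = {[88=89], [90]}: π^{-1}(V) = {88, 89, 90} ∈ τ ✓.
Open sets in the quotient: τ_Q = {{}, {[88=89]}, {[90]}, {[88=89], [90]}} (4 elements).


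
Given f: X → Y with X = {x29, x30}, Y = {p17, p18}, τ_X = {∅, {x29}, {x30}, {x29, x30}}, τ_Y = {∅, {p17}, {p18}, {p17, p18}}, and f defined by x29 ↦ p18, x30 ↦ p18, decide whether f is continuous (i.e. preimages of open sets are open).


f IS continuous.

Compute f^{-1}(U) for each U ∈ τ_Y:
  U = ∅: f^{-1}(U) = ∅ ∈ τ_X ✓.
  U = {p17}: f^{-1}(U) = ∅ ∈ τ_X ✓.
  U = {p18}: f^{-1}(U) = {x29, x30} ∈ τ_X ✓.
  U = {p17, p18}: f^{-1}(U) = {x29, x30} ∈ τ_X ✓.
Every preimage lies in τ_X, so f IS continuous.


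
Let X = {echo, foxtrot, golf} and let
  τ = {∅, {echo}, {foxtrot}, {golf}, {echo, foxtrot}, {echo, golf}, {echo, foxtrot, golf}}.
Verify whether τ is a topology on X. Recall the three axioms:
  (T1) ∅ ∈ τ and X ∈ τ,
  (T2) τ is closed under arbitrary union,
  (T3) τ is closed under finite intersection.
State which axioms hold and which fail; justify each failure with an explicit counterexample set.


τ is NOT a topology on X.

Axiom (T1): ∅ ∈ τ? Yes; X ∈ τ? Yes.
Axiom (T2/T3): check pairwise unions and intersections of members of τ.
Counterexample for (T2): {foxtrot} ∪ {golf} = {foxtrot, golf} ∉ τ. Therefore τ is NOT a topology.


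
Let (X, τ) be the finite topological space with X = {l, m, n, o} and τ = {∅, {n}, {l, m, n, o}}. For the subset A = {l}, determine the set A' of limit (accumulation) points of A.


A' = {m, o}

For each x ∈ X, list the open sets U ∈ τ with x ∈ U, then check whether U ∩ (A ∖ {x}) ≠ ∅ for every such U.
  x = l: open {l, m, n, o} ∋ x has {l, m, n, o} ∩ (A ∖ {l}) = ∅, so x is NOT a limit point.
  x = m: opens ∋ x are {l, m, n, o}; each meets A ∖ {m}, so x IS a limit point.
  x = n: open {n} ∋ x has {n} ∩ (A ∖ {n}) = ∅, so x is NOT a limit point.
  x = o: opens ∋ x are {l, m, n, o}; each meets A ∖ {o}, so x IS a limit point.
Collecting: A' = {m, o}.


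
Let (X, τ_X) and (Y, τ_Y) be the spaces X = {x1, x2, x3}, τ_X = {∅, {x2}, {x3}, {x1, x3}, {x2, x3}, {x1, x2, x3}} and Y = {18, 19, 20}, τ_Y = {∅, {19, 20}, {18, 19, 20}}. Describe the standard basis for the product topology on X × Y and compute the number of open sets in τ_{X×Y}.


Basis B = {∅ × ∅, {x2} × {19, 20}, {x3} × {19, 20}, {x2} × {18, 19, 20}, {x3} × {18, 19, 20}, {x1, x3} × {19, 20}, {x2, x3} × {19, 20}, {x1, x3} × {18, 19, 20}, {x1, x2, x3} × {19, 20}, {x2, x3} × {18, 19, 20}, {x1, x2, x3} × {18, 19, 20}}; |τ_{X×Y}| = 18.

Enumerate products U × V with U ∈ τ_X, V ∈ τ_Y (deduplicated):
  ∅ × ∅ = {} (∅)
  {x2} × {19, 20} = {(x2,19), (x2,20)}
  {x3} × {19, 20} = {(x3,19), (x3,20)}
  {x2} × {18, 19, 20} = {(x2,18), (x2,19), (x2,20)}
  {x3} × {18, 19, 20} = {(x3,18), (x3,19), (x3,20)}
  {x1, x3} × {19, 20} = {(x1,19), (x1,20), (x3,19), (x3,20)}
  {x2, x3} × {19, 20} = {(x2,19), (x2,20), (x3,19), (x3,20)}
  {x1, x3} × {18, 19, 20} = {(x1,18), (x1,19), (x1,20), (x3,18), (x3,19), (x3,20)}
  {x1, x2, x3} × {19, 20} = {(x1,19), (x1,20), (x2,19), (x2,20), (x3,19), (x3,20)}
  {x2, x3} × {18, 19, 20} = {(x2,18), (x2,19), (x2,20), (x3,18), (x3,19), (x3,20)}
  {x1, x2, x3} × {18, 19, 20} = {(x1,18), (x1,19), (x1,20), (x2,18), (x2,19), (x2,20), (x3,18), (x3,19), (x3,20)}
These 11 distinct sets form the basis B.
Close under arbitrary unions to get τ_{X×Y}; counting gives |τ_{X×Y}| = 18.


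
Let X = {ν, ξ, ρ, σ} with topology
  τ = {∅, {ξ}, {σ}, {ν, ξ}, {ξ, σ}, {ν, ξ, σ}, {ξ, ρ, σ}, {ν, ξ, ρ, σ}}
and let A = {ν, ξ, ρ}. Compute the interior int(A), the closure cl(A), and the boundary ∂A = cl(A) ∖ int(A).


int(A) = {ν, ξ}, cl(A) = {ν, ξ, ρ}, ∂A = {ρ}.

Closed sets in (X, τ) are complements of opens:
  closed(X, τ) = {∅, {ν}, {ρ}, {ν, ρ}, {ρ, σ}, {ν, ξ, ρ}, {ν, ρ, σ}, {ν, ξ, ρ, σ}}.
int(A) = ⋃ {U ∈ τ : U ⊆ A}. Opens contained in A: ∅, {ξ}, {ν, ξ}.
Taking the union of these: int(A) = {ν, ξ}.
cl(A) = ⋂ {C closed : A ⊆ C}. Closed sets containing A: {ν, ξ, ρ}, {ν, ξ, ρ, σ}.
Intersecting these: cl(A) = {ν, ξ, ρ}.
∂A = cl(A) ∖ int(A) = {ν, ξ, ρ} ∖ {ν, ξ} = {ρ}.


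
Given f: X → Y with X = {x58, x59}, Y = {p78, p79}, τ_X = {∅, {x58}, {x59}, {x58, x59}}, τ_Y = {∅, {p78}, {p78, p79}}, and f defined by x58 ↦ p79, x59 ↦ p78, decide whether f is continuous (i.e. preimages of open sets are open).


f IS continuous.

Compute f^{-1}(U) for each U ∈ τ_Y:
  U = ∅: f^{-1}(U) = ∅ ∈ τ_X ✓.
  U = {p78}: f^{-1}(U) = {x59} ∈ τ_X ✓.
  U = {p78, p79}: f^{-1}(U) = {x58, x59} ∈ τ_X ✓.
Every preimage lies in τ_X, so f IS continuous.


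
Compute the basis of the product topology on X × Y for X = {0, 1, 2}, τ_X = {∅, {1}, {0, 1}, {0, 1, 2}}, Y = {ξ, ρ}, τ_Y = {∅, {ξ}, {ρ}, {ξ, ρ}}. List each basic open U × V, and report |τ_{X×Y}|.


Basis B = {∅ × ∅, {1} × {ξ}, {1} × {ρ}, {0, 1} × {ξ}, {0, 1} × {ρ}, {1} × {ξ, ρ}, {0, 1, 2} × {ξ}, {0, 1, 2} × {ρ}, {0, 1} × {ξ, ρ}, {0, 1, 2} × {ξ, ρ}}; |τ_{X×Y}| = 16.

Enumerate products U × V with U ∈ τ_X, V ∈ τ_Y (deduplicated):
  ∅ × ∅ = {} (∅)
  {1} × {ξ} = {(1,ξ)}
  {1} × {ρ} = {(1,ρ)}
  {0, 1} × {ξ} = {(0,ξ), (1,ξ)}
  {0, 1} × {ρ} = {(0,ρ), (1,ρ)}
  {1} × {ξ, ρ} = {(1,ξ), (1,ρ)}
  {0, 1, 2} × {ξ} = {(0,ξ), (1,ξ), (2,ξ)}
  {0, 1, 2} × {ρ} = {(0,ρ), (1,ρ), (2,ρ)}
  {0, 1} × {ξ, ρ} = {(0,ξ), (0,ρ), (1,ξ), (1,ρ)}
  {0, 1, 2} × {ξ, ρ} = {(0,ξ), (0,ρ), (1,ξ), (1,ρ), (2,ξ), (2,ρ)}
These 10 distinct sets form the basis B.
Close under arbitrary unions to get τ_{X×Y}; counting gives |τ_{X×Y}| = 16.


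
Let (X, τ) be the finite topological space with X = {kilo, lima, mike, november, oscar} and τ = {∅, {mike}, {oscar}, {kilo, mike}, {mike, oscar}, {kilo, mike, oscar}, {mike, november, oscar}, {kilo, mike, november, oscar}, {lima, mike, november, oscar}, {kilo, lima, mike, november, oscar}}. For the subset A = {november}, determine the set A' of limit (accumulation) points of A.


A' = {lima}

For each x ∈ X, list the open sets U ∈ τ with x ∈ U, then check whether U ∩ (A ∖ {x}) ≠ ∅ for every such U.
  x = kilo: open {kilo, mike} ∋ x has {kilo, mike} ∩ (A ∖ {kilo}) = ∅, so x is NOT a limit point.
  x = lima: opens ∋ x are {lima, mike, november, oscar}, {kilo, lima, mike, november, oscar}; each meets A ∖ {lima}, so x IS a limit point.
  x = mike: open {mike} ∋ x has {mike} ∩ (A ∖ {mike}) = ∅, so x is NOT a limit point.
  x = november: open {mike, november, oscar} ∋ x has {mike, november, oscar} ∩ (A ∖ {november}) = ∅, so x is NOT a limit point.
  x = oscar: open {oscar} ∋ x has {oscar} ∩ (A ∖ {oscar}) = ∅, so x is NOT a limit point.
Collecting: A' = {lima}.


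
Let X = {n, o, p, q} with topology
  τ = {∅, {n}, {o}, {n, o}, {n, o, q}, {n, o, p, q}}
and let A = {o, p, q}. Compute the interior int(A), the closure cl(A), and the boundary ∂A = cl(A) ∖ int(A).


int(A) = {o}, cl(A) = {o, p, q}, ∂A = {p, q}.

Closed sets in (X, τ) are complements of opens:
  closed(X, τ) = {∅, {p}, {p, q}, {n, p, q}, {o, p, q}, {n, o, p, q}}.
int(A) = ⋃ {U ∈ τ : U ⊆ A}. Opens contained in A: ∅, {o}.
Taking the union of these: int(A) = {o}.
cl(A) = ⋂ {C closed : A ⊆ C}. Closed sets containing A: {o, p, q}, {n, o, p, q}.
Intersecting these: cl(A) = {o, p, q}.
∂A = cl(A) ∖ int(A) = {o, p, q} ∖ {o} = {p, q}.


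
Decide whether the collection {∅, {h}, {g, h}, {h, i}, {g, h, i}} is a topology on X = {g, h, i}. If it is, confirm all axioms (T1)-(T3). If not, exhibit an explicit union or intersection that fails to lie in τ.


τ IS a topology on X.

Axiom (T1): ∅ ∈ τ? Yes; X ∈ τ? Yes.
Axiom (T2/T3): check pairwise unions and intersections of members of τ.
All pairwise intersections and unions checked — each lies in τ. Therefore τ satisfies (T1), (T2), (T3): it IS a topology on X.


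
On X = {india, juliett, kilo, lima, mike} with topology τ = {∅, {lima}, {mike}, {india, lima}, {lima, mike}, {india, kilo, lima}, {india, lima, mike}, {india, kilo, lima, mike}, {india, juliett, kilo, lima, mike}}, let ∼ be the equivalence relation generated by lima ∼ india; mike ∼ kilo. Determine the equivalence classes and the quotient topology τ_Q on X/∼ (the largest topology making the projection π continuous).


X/∼ = {[india=lima], [juliett], [kilo=mike]}; |τ_Q| = 4.

Equivalence classes: [india=lima], [juliett], [kilo=mike].
Quotient map π: X → X/∼ sends india ↦ [india=lima], juliett ↦ [juliett], kilo ↦ [kilo=mike], lima ↦ [india=lima], mike ↦ [kilo=mike].
For each subset V ⊆ X/∼, compute π^{-1}(V) ⊆ X and check whether π^{-1}(V) ∈ τ. V is open in τ_Q iff π^{-1}(V) ∈ τ.
  V = {}: π^{-1}(V) = ∅ ∈ τ ✓.
  V = {[india=lima]}: π^{-1}(V) = {india, lima} ∈ τ ✓.
  V = {[juliett]}: π^{-1}(V) = {juliett} ∉ τ ✗.
  V = {[india=lima], [juliett]}: π^{-1}(V) = {india, juliett, lima} ∉ τ ✗.
  V = {[kilo=mike]}: π^{-1}(V) = {kilo, mike} ∉ τ ✗.
  V = {[india=lima], [kilo=mike]}: π^{-1}(V) = {india, kilo, lima, mike} ∈ τ ✓.
  V = {[juliett], [kilo=mike]}: π^{-1}(V) = {juliett, kilo, mike} ∉ τ ✗.
  V = {[india=lima], [juliett], [kilo=mike]}: π^{-1}(V) = {india, juliett, kilo, lima, mike} ∈ τ ✓.
Open sets in the quotient: τ_Q = {{}, {[india=lima]}, {[india=lima], [kilo=mike]}, {[india=lima], [juliett], [kilo=mike]}} (4 elements).


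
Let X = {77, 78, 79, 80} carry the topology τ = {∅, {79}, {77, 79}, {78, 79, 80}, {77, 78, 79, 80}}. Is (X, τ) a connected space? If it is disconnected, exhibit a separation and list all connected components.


(X, τ) is connected.

Find clopen sets (U ∈ τ with X ∖ U ∈ τ):
  U = ∅, X ∖ U = {77, 78, 79, 80} — both open, so U is clopen.
  U = {77, 78, 79, 80}, X ∖ U = ∅ — both open, so U is clopen.
Only trivial clopens (∅ and X) exist, so (X, τ) is connected.
Compute connected components by grouping points that agree on all clopens:
  component: {77, 78, 79, 80}


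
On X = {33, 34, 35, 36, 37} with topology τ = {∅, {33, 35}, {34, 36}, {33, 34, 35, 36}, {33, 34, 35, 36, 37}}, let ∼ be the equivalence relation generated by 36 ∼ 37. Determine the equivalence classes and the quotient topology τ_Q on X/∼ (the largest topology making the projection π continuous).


X/∼ = {[33], [34], [35], [36=37]}; |τ_Q| = 3.

Equivalence classes: [33], [34], [35], [36=37].
Quotient map π: X → X/∼ sends 33 ↦ [33], 34 ↦ [34], 35 ↦ [35], 36 ↦ [36=37], 37 ↦ [36=37].
For each subset V ⊆ X/∼, compute π^{-1}(V) ⊆ X and check whether π^{-1}(V) ∈ τ. V is open in τ_Q iff π^{-1}(V) ∈ τ.
  V = {}: π^{-1}(V) = ∅ ∈ τ ✓.
  V = {[33]}: π^{-1}(V) = {33} ∉ τ ✗.
  V = {[34]}: π^{-1}(V) = {34} ∉ τ ✗.
  V = {[33], [34]}: π^{-1}(V) = {33, 34} ∉ τ ✗.
  V = {[35]}: π^{-1}(V) = {35} ∉ τ ✗.
  V = {[33], [35]}: π^{-1}(V) = {33, 35} ∈ τ ✓.
  V = {[34], [35]}: π^{-1}(V) = {34, 35} ∉ τ ✗.
  V = {[33], [34], [35]}: π^{-1}(V) = {33, 34, 35} ∉ τ ✗.
  V = {[36=37]}: π^{-1}(V) = {36, 37} ∉ τ ✗.
  V = {[33], [36=37]}: π^{-1}(V) = {33, 36, 37} ∉ τ ✗.
  V = {[34], [36=37]}: π^{-1}(V) = {34, 36, 37} ∉ τ ✗.
  V = {[33], [34], [36=37]}: π^{-1}(V) = {33, 34, 36, 37} ∉ τ ✗.
  V = {[35], [36=37]}: π^{-1}(V) = {35, 36, 37} ∉ τ ✗.
  V = {[33], [35], [36=37]}: π^{-1}(V) = {33, 35, 36, 37} ∉ τ ✗.
  V = {[34], [35], [36=37]}: π^{-1}(V) = {34, 35, 36, 37} ∉ τ ✗.
  V = {[33], [34], [35], [36=37]}: π^{-1}(V) = {33, 34, 35, 36, 37} ∈ τ ✓.
Open sets in the quotient: τ_Q = {{}, {[33], [35]}, {[33], [34], [35], [36=37]}} (3 elements).


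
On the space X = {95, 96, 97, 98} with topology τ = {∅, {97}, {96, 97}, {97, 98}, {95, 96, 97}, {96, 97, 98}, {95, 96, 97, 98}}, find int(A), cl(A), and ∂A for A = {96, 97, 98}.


int(A) = {96, 97, 98}, cl(A) = {95, 96, 97, 98}, ∂A = {95}.

Closed sets in (X, τ) are complements of opens:
  closed(X, τ) = {∅, {95}, {98}, {95, 96}, {95, 98}, {95, 96, 98}, {95, 96, 97, 98}}.
int(A) = ⋃ {U ∈ τ : U ⊆ A}. Opens contained in A: ∅, {97}, {96, 97}, {97, 98}, {96, 97, 98}.
Taking the union of these: int(A) = {96, 97, 98}.
cl(A) = ⋂ {C closed : A ⊆ C}. Closed sets containing A: {95, 96, 97, 98}.
Intersecting these: cl(A) = {95, 96, 97, 98}.
∂A = cl(A) ∖ int(A) = {95, 96, 97, 98} ∖ {96, 97, 98} = {95}.


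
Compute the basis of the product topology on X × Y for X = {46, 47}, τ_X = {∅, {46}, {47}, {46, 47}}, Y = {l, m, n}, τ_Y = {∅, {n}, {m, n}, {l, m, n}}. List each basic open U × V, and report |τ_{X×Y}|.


Basis B = {∅ × ∅, {46} × {n}, {47} × {n}, {46} × {m, n}, {46, 47} × {n}, {47} × {m, n}, {46} × {l, m, n}, {47} × {l, m, n}, {46, 47} × {m, n}, {46, 47} × {l, m, n}}; |τ_{X×Y}| = 16.

Enumerate products U × V with U ∈ τ_X, V ∈ τ_Y (deduplicated):
  ∅ × ∅ = {} (∅)
  {46} × {n} = {(46,n)}
  {47} × {n} = {(47,n)}
  {46} × {m, n} = {(46,m), (46,n)}
  {46, 47} × {n} = {(46,n), (47,n)}
  {47} × {m, n} = {(47,m), (47,n)}
  {46} × {l, m, n} = {(46,l), (46,m), (46,n)}
  {47} × {l, m, n} = {(47,l), (47,m), (47,n)}
  {46, 47} × {m, n} = {(46,m), (46,n), (47,m), (47,n)}
  {46, 47} × {l, m, n} = {(46,l), (46,m), (46,n), (47,l), (47,m), (47,n)}
These 10 distinct sets form the basis B.
Close under arbitrary unions to get τ_{X×Y}; counting gives |τ_{X×Y}| = 16.


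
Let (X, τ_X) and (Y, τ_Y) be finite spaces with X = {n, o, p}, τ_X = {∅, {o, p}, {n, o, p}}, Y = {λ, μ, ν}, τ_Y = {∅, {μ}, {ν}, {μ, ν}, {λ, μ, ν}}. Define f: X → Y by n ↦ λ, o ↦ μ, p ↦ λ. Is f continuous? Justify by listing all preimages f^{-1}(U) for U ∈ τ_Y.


f is NOT continuous.

Compute f^{-1}(U) for each U ∈ τ_Y:
  U = ∅: f^{-1}(U) = ∅ ∈ τ_X ✓.
  U = {μ}: f^{-1}(U) = {o} ∉ τ_X ✗.
  U = {ν}: f^{-1}(U) = ∅ ∈ τ_X ✓.
  U = {μ, ν}: f^{-1}(U) = {o} ∉ τ_X ✗.
  U = {λ, μ, ν}: f^{-1}(U) = {n, o, p} ∈ τ_X ✓.
Found U = {μ} with f^{-1}(U) = {o} not in τ_X. Therefore f is NOT continuous.


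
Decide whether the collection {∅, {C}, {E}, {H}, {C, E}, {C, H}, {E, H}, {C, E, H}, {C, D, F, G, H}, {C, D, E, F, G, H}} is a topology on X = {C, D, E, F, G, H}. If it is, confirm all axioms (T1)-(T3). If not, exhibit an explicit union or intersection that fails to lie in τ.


τ IS a topology on X.

Axiom (T1): ∅ ∈ τ? Yes; X ∈ τ? Yes.
Axiom (T2/T3): check pairwise unions and intersections of members of τ.
All pairwise intersections and unions checked — each lies in τ. Therefore τ satisfies (T1), (T2), (T3): it IS a topology on X.


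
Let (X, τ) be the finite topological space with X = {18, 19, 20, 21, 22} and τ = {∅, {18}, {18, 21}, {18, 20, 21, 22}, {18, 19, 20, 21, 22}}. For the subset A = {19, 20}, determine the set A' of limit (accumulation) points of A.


A' = {19, 22}

For each x ∈ X, list the open sets U ∈ τ with x ∈ U, then check whether U ∩ (A ∖ {x}) ≠ ∅ for every such U.
  x = 18: open {18} ∋ x has {18} ∩ (A ∖ {18}) = ∅, so x is NOT a limit point.
  x = 19: opens ∋ x are {18, 19, 20, 21, 22}; each meets A ∖ {19}, so x IS a limit point.
  x = 20: open {18, 20, 21, 22} ∋ x has {18, 20, 21, 22} ∩ (A ∖ {20}) = ∅, so x is NOT a limit point.
  x = 21: open {18, 21} ∋ x has {18, 21} ∩ (A ∖ {21}) = ∅, so x is NOT a limit point.
  x = 22: opens ∋ x are {18, 20, 21, 22}, {18, 19, 20, 21, 22}; each meets A ∖ {22}, so x IS a limit point.
Collecting: A' = {19, 22}.


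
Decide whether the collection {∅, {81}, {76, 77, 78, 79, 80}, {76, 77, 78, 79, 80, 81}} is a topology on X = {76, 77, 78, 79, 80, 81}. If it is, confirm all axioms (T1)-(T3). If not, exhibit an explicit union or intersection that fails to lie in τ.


τ IS a topology on X.

Axiom (T1): ∅ ∈ τ? Yes; X ∈ τ? Yes.
Axiom (T2/T3): check pairwise unions and intersections of members of τ.
All pairwise intersections and unions checked — each lies in τ. Therefore τ satisfies (T1), (T2), (T3): it IS a topology on X.


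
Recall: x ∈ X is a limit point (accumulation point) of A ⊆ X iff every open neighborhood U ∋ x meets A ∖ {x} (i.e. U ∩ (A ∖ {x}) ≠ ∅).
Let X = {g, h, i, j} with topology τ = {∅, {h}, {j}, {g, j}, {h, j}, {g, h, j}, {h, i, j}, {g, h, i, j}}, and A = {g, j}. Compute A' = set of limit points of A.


A' = {g, i}

For each x ∈ X, list the open sets U ∈ τ with x ∈ U, then check whether U ∩ (A ∖ {x}) ≠ ∅ for every such U.
  x = g: opens ∋ x are {g, j}, {g, h, j}, {g, h, i, j}; each meets A ∖ {g}, so x IS a limit point.
  x = h: open {h} ∋ x has {h} ∩ (A ∖ {h}) = ∅, so x is NOT a limit point.
  x = i: opens ∋ x are {h, i, j}, {g, h, i, j}; each meets A ∖ {i}, so x IS a limit point.
  x = j: open {j} ∋ x has {j} ∩ (A ∖ {j}) = ∅, so x is NOT a limit point.
Collecting: A' = {g, i}.


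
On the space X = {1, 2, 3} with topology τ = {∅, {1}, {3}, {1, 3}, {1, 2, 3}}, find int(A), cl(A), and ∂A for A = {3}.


int(A) = {3}, cl(A) = {2, 3}, ∂A = {2}.

Closed sets in (X, τ) are complements of opens:
  closed(X, τ) = {∅, {2}, {1, 2}, {2, 3}, {1, 2, 3}}.
int(A) = ⋃ {U ∈ τ : U ⊆ A}. Opens contained in A: ∅, {3}.
Taking the union of these: int(A) = {3}.
cl(A) = ⋂ {C closed : A ⊆ C}. Closed sets containing A: {2, 3}, {1, 2, 3}.
Intersecting these: cl(A) = {2, 3}.
∂A = cl(A) ∖ int(A) = {2, 3} ∖ {3} = {2}.


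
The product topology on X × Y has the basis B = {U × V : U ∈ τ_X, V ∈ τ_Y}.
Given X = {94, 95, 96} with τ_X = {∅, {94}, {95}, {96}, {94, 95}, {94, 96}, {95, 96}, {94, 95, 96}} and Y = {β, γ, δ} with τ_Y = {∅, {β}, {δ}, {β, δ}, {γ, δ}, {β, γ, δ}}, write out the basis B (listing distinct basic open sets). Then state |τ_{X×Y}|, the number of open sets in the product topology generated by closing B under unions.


Basis B = {∅ × ∅, {94} × {β}, {94} × {δ}, {95} × {β}, {95} × {δ}, {96} × {β}, {96} × {δ}, {94} × {β, δ}, {94, 95} × {β}, {94, 96} × {β}, {94} × {γ, δ}, {94, 95} × {δ}, {94, 96} × {δ}, {95} × {β, δ}, {95, 96} × {β}, {95} × {γ, δ}, {95, 96} × {δ}, {96} × {β, δ}, {96} × {γ, δ}, {94} × {β, γ, δ}, {94, 95, 96} × {β}, {94, 95, 96} × {δ}, {95} × {β, γ, δ}, {96} × {β, γ, δ}, {94, 95} × {β, δ}, {94, 96} × {β, δ}, {94, 95} × {γ, δ}, {94, 96} × {γ, δ}, {95, 96} × {β, δ}, {95, 96} × {γ, δ}, {94, 95} × {β, γ, δ}, {94, 96} × {β, γ, δ}, {94, 95, 96} × {β, δ}, {94, 95, 96} × {γ, δ}, {95, 96} × {β, γ, δ}, {94, 95, 96} × {β, γ, δ}}; |τ_{X×Y}| = 216.

Enumerate products U × V with U ∈ τ_X, V ∈ τ_Y (deduplicated):
  ∅ × ∅ = {} (∅)
  {94} × {β} = {(94,β)}
  {94} × {δ} = {(94,δ)}
  {95} × {β} = {(95,β)}
  {95} × {δ} = {(95,δ)}
  {96} × {β} = {(96,β)}
  {96} × {δ} = {(96,δ)}
  {94} × {β, δ} = {(94,β), (94,δ)}
  {94, 95} × {β} = {(94,β), (95,β)}
  {94, 96} × {β} = {(94,β), (96,β)}
  {94} × {γ, δ} = {(94,γ), (94,δ)}
  {94, 95} × {δ} = {(94,δ), (95,δ)}
  {94, 96} × {δ} = {(94,δ), (96,δ)}
  {95} × {β, δ} = {(95,β), (95,δ)}
  {95, 96} × {β} = {(95,β), (96,β)}
  {95} × {γ, δ} = {(95,γ), (95,δ)}
  {95, 96} × {δ} = {(95,δ), (96,δ)}
  {96} × {β, δ} = {(96,β), (96,δ)}
  {96} × {γ, δ} = {(96,γ), (96,δ)}
  {94} × {β, γ, δ} = {(94,β), (94,γ), (94,δ)}
  {94, 95, 96} × {β} = {(94,β), (95,β), (96,β)}
  {94, 95, 96} × {δ} = {(94,δ), (95,δ), (96,δ)}
  {95} × {β, γ, δ} = {(95,β), (95,γ), (95,δ)}
  {96} × {β, γ, δ} = {(96,β), (96,γ), (96,δ)}
  {94, 95} × {β, δ} = {(94,β), (94,δ), (95,β), (95,δ)}
  {94, 96} × {β, δ} = {(94,β), (94,δ), (96,β), (96,δ)}
  {94, 95} × {γ, δ} = {(94,γ), (94,δ), (95,γ), (95,δ)}
  {94, 96} × {γ, δ} = {(94,γ), (94,δ), (96,γ), (96,δ)}
  {95, 96} × {β, δ} = {(95,β), (95,δ), (96,β), (96,δ)}
  {95, 96} × {γ, δ} = {(95,γ), (95,δ), (96,γ), (96,δ)}
  {94, 95} × {β, γ, δ} = {(94,β), (94,γ), (94,δ), (95,β), (95,γ), (95,δ)}
  {94, 96} × {β, γ, δ} = {(94,β), (94,γ), (94,δ), (96,β), (96,γ), (96,δ)}
  {94, 95, 96} × {β, δ} = {(94,β), (94,δ), (95,β), (95,δ), (96,β), (96,δ)}
  {94, 95, 96} × {γ, δ} = {(94,γ), (94,δ), (95,γ), (95,δ), (96,γ), (96,δ)}
  {95, 96} × {β, γ, δ} = {(95,β), (95,γ), (95,δ), (96,β), (96,γ), (96,δ)}
  {94, 95, 96} × {β, γ, δ} = {(94,β), (94,γ), (94,δ), (95,β), (95,γ), (95,δ), (96,β), (96,γ), (96,δ)}
These 36 distinct sets form the basis B.
Close under arbitrary unions to get τ_{X×Y}; counting gives |τ_{X×Y}| = 216.


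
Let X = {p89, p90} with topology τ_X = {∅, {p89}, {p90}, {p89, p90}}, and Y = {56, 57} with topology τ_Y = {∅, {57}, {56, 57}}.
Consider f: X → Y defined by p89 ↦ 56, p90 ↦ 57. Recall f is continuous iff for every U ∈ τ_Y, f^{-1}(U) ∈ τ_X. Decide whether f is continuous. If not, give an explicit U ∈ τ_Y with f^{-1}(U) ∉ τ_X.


f IS continuous.

Compute f^{-1}(U) for each U ∈ τ_Y:
  U = ∅: f^{-1}(U) = ∅ ∈ τ_X ✓.
  U = {57}: f^{-1}(U) = {p90} ∈ τ_X ✓.
  U = {56, 57}: f^{-1}(U) = {p89, p90} ∈ τ_X ✓.
Every preimage lies in τ_X, so f IS continuous.


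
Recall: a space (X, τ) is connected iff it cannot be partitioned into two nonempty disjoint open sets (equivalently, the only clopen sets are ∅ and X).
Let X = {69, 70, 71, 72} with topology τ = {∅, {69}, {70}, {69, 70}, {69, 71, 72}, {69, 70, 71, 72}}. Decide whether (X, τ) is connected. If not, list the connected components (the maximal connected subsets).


(X, τ) is disconnected; components = [{70}, {69, 71, 72}].

Find clopen sets (U ∈ τ with X ∖ U ∈ τ):
  U = ∅, X ∖ U = {69, 70, 71, 72} — both open, so U is clopen.
  U = {70}, X ∖ U = {69, 71, 72} — both open, so U is clopen.
  U = {69, 71, 72}, X ∖ U = {70} — both open, so U is clopen.
  U = {69, 70, 71, 72}, X ∖ U = ∅ — both open, so U is clopen.
Nontrivial clopen(s) exist: e.g. {70}. So (X, τ) is disconnected.
Compute connected components by grouping points that agree on all clopens:
  component: {70}
  component: {69, 71, 72}


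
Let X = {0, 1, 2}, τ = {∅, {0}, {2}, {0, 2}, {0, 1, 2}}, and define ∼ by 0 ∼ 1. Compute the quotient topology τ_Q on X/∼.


X/∼ = {[0=1], [2]}; |τ_Q| = 3.

Equivalence classes: [0=1], [2].
Quotient map π: X → X/∼ sends 0 ↦ [0=1], 1 ↦ [0=1], 2 ↦ [2].
For each subset V ⊆ X/∼, compute π^{-1}(V) ⊆ X and check whether π^{-1}(V) ∈ τ. V is open in τ_Q iff π^{-1}(V) ∈ τ.
  V = {}: π^{-1}(V) = ∅ ∈ τ ✓.
  V = {[0=1]}: π^{-1}(V) = {0, 1} ∉ τ ✗.
  V = {[2]}: π^{-1}(V) = {2} ∈ τ ✓.
  V = {[0=1], [2]}: π^{-1}(V) = {0, 1, 2} ∈ τ ✓.
Open sets in the quotient: τ_Q = {{}, {[2]}, {[0=1], [2]}} (3 elements).


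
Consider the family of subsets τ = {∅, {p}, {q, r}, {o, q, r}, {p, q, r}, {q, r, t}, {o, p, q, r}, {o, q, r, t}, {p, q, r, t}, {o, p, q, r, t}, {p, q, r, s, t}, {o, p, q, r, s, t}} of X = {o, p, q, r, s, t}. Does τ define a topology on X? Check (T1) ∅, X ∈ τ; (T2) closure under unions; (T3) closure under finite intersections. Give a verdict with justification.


τ IS a topology on X.

Axiom (T1): ∅ ∈ τ? Yes; X ∈ τ? Yes.
Axiom (T2/T3): check pairwise unions and intersections of members of τ.
All pairwise intersections and unions checked — each lies in τ. Therefore τ satisfies (T1), (T2), (T3): it IS a topology on X.


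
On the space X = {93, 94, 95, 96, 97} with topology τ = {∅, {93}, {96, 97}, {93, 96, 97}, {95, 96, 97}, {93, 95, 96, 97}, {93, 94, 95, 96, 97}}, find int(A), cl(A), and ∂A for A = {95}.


int(A) = ∅, cl(A) = {94, 95}, ∂A = {94, 95}.

Closed sets in (X, τ) are complements of opens:
  closed(X, τ) = {∅, {94}, {93, 94}, {94, 95}, {93, 94, 95}, {94, 95, 96, 97}, {93, 94, 95, 96, 97}}.
int(A) = ⋃ {U ∈ τ : U ⊆ A}. Opens contained in A: ∅.
Taking the union of these: int(A) = ∅.
cl(A) = ⋂ {C closed : A ⊆ C}. Closed sets containing A: {94, 95}, {93, 94, 95}, {94, 95, 96, 97}, {93, 94, 95, 96, 97}.
Intersecting these: cl(A) = {94, 95}.
∂A = cl(A) ∖ int(A) = {94, 95} ∖ ∅ = {94, 95}.


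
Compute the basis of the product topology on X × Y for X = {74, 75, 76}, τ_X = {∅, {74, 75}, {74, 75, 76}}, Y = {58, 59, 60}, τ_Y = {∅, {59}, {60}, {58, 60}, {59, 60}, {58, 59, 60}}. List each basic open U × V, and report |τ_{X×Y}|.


Basis B = {∅ × ∅, {74, 75} × {59}, {74, 75} × {60}, {74, 75, 76} × {59}, {74, 75, 76} × {60}, {74, 75} × {58, 60}, {74, 75} × {59, 60}, {74, 75} × {58, 59, 60}, {74, 75, 76} × {58, 60}, {74, 75, 76} × {59, 60}, {74, 75, 76} × {58, 59, 60}}; |τ_{X×Y}| = 18.

Enumerate products U × V with U ∈ τ_X, V ∈ τ_Y (deduplicated):
  ∅ × ∅ = {} (∅)
  {74, 75} × {59} = {(74,59), (75,59)}
  {74, 75} × {60} = {(74,60), (75,60)}
  {74, 75, 76} × {59} = {(74,59), (75,59), (76,59)}
  {74, 75, 76} × {60} = {(74,60), (75,60), (76,60)}
  {74, 75} × {58, 60} = {(74,58), (74,60), (75,58), (75,60)}
  {74, 75} × {59, 60} = {(74,59), (74,60), (75,59), (75,60)}
  {74, 75} × {58, 59, 60} = {(74,58), (74,59), (74,60), (75,58), (75,59), (75,60)}
  {74, 75, 76} × {58, 60} = {(74,58), (74,60), (75,58), (75,60), (76,58), (76,60)}
  {74, 75, 76} × {59, 60} = {(74,59), (74,60), (75,59), (75,60), (76,59), (76,60)}
  {74, 75, 76} × {58, 59, 60} = {(74,58), (74,59), (74,60), (75,58), (75,59), (75,60), (76,58), (76,59), (76,60)}
These 11 distinct sets form the basis B.
Close under arbitrary unions to get τ_{X×Y}; counting gives |τ_{X×Y}| = 18.


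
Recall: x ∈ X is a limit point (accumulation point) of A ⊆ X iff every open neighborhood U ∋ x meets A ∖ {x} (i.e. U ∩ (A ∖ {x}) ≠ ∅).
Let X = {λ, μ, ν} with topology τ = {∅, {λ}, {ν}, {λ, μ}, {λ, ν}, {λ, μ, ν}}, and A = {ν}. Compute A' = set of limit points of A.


A' = ∅

For each x ∈ X, list the open sets U ∈ τ with x ∈ U, then check whether U ∩ (A ∖ {x}) ≠ ∅ for every such U.
  x = λ: open {λ} ∋ x has {λ} ∩ (A ∖ {λ}) = ∅, so x is NOT a limit point.
  x = μ: open {λ, μ} ∋ x has {λ, μ} ∩ (A ∖ {μ}) = ∅, so x is NOT a limit point.
  x = ν: open {ν} ∋ x has {ν} ∩ (A ∖ {ν}) = ∅, so x is NOT a limit point.
Collecting: A' = ∅.


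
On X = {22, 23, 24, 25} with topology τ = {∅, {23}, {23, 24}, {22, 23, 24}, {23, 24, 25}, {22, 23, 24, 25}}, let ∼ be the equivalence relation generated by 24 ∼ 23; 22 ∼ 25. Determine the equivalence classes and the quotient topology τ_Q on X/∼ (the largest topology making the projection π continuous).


X/∼ = {[22=25], [23=24]}; |τ_Q| = 3.

Equivalence classes: [22=25], [23=24].
Quotient map π: X → X/∼ sends 22 ↦ [22=25], 23 ↦ [23=24], 24 ↦ [23=24], 25 ↦ [22=25].
For each subset V ⊆ X/∼, compute π^{-1}(V) ⊆ X and check whether π^{-1}(V) ∈ τ. V is open in τ_Q iff π^{-1}(V) ∈ τ.
  V = {}: π^{-1}(V) = ∅ ∈ τ ✓.
  V = {[22=25]}: π^{-1}(V) = {22, 25} ∉ τ ✗.
  V = {[23=24]}: π^{-1}(V) = {23, 24} ∈ τ ✓.
  V = {[22=25], [23=24]}: π^{-1}(V) = {22, 23, 24, 25} ∈ τ ✓.
Open sets in the quotient: τ_Q = {{}, {[23=24]}, {[22=25], [23=24]}} (3 elements).


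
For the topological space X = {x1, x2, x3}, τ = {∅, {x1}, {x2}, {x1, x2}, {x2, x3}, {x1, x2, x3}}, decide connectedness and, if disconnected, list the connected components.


(X, τ) is disconnected; components = [{x1}, {x2, x3}].

Find clopen sets (U ∈ τ with X ∖ U ∈ τ):
  U = ∅, X ∖ U = {x1, x2, x3} — both open, so U is clopen.
  U = {x1}, X ∖ U = {x2, x3} — both open, so U is clopen.
  U = {x2, x3}, X ∖ U = {x1} — both open, so U is clopen.
  U = {x1, x2, x3}, X ∖ U = ∅ — both open, so U is clopen.
Nontrivial clopen(s) exist: e.g. {x2, x3}. So (X, τ) is disconnected.
Compute connected components by grouping points that agree on all clopens:
  component: {x1}
  component: {x2, x3}


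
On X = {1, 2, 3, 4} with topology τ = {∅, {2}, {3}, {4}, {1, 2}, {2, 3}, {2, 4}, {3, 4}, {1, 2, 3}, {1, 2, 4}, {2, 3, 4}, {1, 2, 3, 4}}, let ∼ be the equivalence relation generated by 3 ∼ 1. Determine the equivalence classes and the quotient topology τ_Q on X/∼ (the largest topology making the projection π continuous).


X/∼ = {[1=3], [2], [4]}; |τ_Q| = 6.

Equivalence classes: [1=3], [2], [4].
Quotient map π: X → X/∼ sends 1 ↦ [1=3], 2 ↦ [2], 3 ↦ [1=3], 4 ↦ [4].
For each subset V ⊆ X/∼, compute π^{-1}(V) ⊆ X and check whether π^{-1}(V) ∈ τ. V is open in τ_Q iff π^{-1}(V) ∈ τ.
  V = {}: π^{-1}(V) = ∅ ∈ τ ✓.
  V = {[1=3]}: π^{-1}(V) = {1, 3} ∉ τ ✗.
  V = {[2]}: π^{-1}(V) = {2} ∈ τ ✓.
  V = {[1=3], [2]}: π^{-1}(V) = {1, 2, 3} ∈ τ ✓.
  V = {[4]}: π^{-1}(V) = {4} ∈ τ ✓.
  V = {[1=3], [4]}: π^{-1}(V) = {1, 3, 4} ∉ τ ✗.
  V = {[2], [4]}: π^{-1}(V) = {2, 4} ∈ τ ✓.
  V = {[1=3], [2], [4]}: π^{-1}(V) = {1, 2, 3, 4} ∈ τ ✓.
Open sets in the quotient: τ_Q = {{}, {[2]}, {[1=3], [2]}, {[4]}, {[2], [4]}, {[1=3], [2], [4]}} (6 elements).


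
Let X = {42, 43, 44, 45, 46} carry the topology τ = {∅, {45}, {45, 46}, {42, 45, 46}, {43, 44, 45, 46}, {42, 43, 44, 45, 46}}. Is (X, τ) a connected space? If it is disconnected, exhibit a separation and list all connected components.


(X, τ) is connected.

Find clopen sets (U ∈ τ with X ∖ U ∈ τ):
  U = ∅, X ∖ U = {42, 43, 44, 45, 46} — both open, so U is clopen.
  U = {42, 43, 44, 45, 46}, X ∖ U = ∅ — both open, so U is clopen.
Only trivial clopens (∅ and X) exist, so (X, τ) is connected.
Compute connected components by grouping points that agree on all clopens:
  component: {42, 43, 44, 45, 46}


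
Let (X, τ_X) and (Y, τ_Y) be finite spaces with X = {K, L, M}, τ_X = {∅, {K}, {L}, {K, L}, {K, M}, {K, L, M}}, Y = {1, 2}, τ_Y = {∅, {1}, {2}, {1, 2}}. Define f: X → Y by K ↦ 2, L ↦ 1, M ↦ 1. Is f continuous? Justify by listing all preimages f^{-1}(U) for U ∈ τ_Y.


f is NOT continuous.

Compute f^{-1}(U) for each U ∈ τ_Y:
  U = ∅: f^{-1}(U) = ∅ ∈ τ_X ✓.
  U = {1}: f^{-1}(U) = {L, M} ∉ τ_X ✗.
  U = {2}: f^{-1}(U) = {K} ∈ τ_X ✓.
  U = {1, 2}: f^{-1}(U) = {K, L, M} ∈ τ_X ✓.
Found U = {1} with f^{-1}(U) = {L, M} not in τ_X. Therefore f is NOT continuous.


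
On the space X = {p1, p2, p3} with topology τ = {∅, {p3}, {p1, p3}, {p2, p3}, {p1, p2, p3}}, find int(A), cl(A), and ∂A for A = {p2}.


int(A) = ∅, cl(A) = {p2}, ∂A = {p2}.

Closed sets in (X, τ) are complements of opens:
  closed(X, τ) = {∅, {p1}, {p2}, {p1, p2}, {p1, p2, p3}}.
int(A) = ⋃ {U ∈ τ : U ⊆ A}. Opens contained in A: ∅.
Taking the union of these: int(A) = ∅.
cl(A) = ⋂ {C closed : A ⊆ C}. Closed sets containing A: {p2}, {p1, p2}, {p1, p2, p3}.
Intersecting these: cl(A) = {p2}.
∂A = cl(A) ∖ int(A) = {p2} ∖ ∅ = {p2}.


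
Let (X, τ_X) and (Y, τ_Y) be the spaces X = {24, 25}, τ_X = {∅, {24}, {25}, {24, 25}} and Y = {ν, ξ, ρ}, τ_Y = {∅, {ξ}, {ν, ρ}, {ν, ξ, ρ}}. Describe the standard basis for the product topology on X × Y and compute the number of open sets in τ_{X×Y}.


Basis B = {∅ × ∅, {24} × {ξ}, {25} × {ξ}, {24} × {ν, ρ}, {24, 25} × {ξ}, {25} × {ν, ρ}, {24} × {ν, ξ, ρ}, {25} × {ν, ξ, ρ}, {24, 25} × {ν, ρ}, {24, 25} × {ν, ξ, ρ}}; |τ_{X×Y}| = 16.

Enumerate products U × V with U ∈ τ_X, V ∈ τ_Y (deduplicated):
  ∅ × ∅ = {} (∅)
  {24} × {ξ} = {(24,ξ)}
  {25} × {ξ} = {(25,ξ)}
  {24} × {ν, ρ} = {(24,ν), (24,ρ)}
  {24, 25} × {ξ} = {(24,ξ), (25,ξ)}
  {25} × {ν, ρ} = {(25,ν), (25,ρ)}
  {24} × {ν, ξ, ρ} = {(24,ν), (24,ξ), (24,ρ)}
  {25} × {ν, ξ, ρ} = {(25,ν), (25,ξ), (25,ρ)}
  {24, 25} × {ν, ρ} = {(24,ν), (24,ρ), (25,ν), (25,ρ)}
  {24, 25} × {ν, ξ, ρ} = {(24,ν), (24,ξ), (24,ρ), (25,ν), (25,ξ), (25,ρ)}
These 10 distinct sets form the basis B.
Close under arbitrary unions to get τ_{X×Y}; counting gives |τ_{X×Y}| = 16.


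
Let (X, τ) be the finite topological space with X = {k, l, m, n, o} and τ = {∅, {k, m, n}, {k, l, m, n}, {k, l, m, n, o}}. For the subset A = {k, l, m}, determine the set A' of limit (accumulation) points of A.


A' = {k, l, m, n, o}

For each x ∈ X, list the open sets U ∈ τ with x ∈ U, then check whether U ∩ (A ∖ {x}) ≠ ∅ for every such U.
  x = k: opens ∋ x are {k, m, n}, {k, l, m, n}, {k, l, m, n, o}; each meets A ∖ {k}, so x IS a limit point.
  x = l: opens ∋ x are {k, l, m, n}, {k, l, m, n, o}; each meets A ∖ {l}, so x IS a limit point.
  x = m: opens ∋ x are {k, m, n}, {k, l, m, n}, {k, l, m, n, o}; each meets A ∖ {m}, so x IS a limit point.
  x = n: opens ∋ x are {k, m, n}, {k, l, m, n}, {k, l, m, n, o}; each meets A ∖ {n}, so x IS a limit point.
  x = o: opens ∋ x are {k, l, m, n, o}; each meets A ∖ {o}, so x IS a limit point.
Collecting: A' = {k, l, m, n, o}.


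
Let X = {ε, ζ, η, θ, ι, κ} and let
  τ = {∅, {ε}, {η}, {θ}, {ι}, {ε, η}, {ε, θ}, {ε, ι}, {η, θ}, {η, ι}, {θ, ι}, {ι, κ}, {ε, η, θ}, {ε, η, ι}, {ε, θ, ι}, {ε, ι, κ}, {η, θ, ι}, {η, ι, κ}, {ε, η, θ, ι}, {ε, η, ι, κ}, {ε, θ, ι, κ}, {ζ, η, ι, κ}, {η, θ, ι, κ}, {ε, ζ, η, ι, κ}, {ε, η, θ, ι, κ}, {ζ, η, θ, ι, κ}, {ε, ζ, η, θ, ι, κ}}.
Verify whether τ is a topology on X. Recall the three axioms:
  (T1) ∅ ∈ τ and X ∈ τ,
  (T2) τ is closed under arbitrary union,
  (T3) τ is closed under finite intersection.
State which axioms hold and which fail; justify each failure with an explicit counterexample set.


τ is NOT a topology on X.

Axiom (T1): ∅ ∈ τ? Yes; X ∈ τ? Yes.
Axiom (T2/T3): check pairwise unions and intersections of members of τ.
Counterexample for (T2): {θ} ∪ {ι, κ} = {θ, ι, κ} ∉ τ. Therefore τ is NOT a topology.


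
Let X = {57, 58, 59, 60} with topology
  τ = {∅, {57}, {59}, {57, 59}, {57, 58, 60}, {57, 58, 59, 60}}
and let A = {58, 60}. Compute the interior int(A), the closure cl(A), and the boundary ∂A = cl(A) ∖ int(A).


int(A) = ∅, cl(A) = {58, 60}, ∂A = {58, 60}.

Closed sets in (X, τ) are complements of opens:
  closed(X, τ) = {∅, {59}, {58, 60}, {57, 58, 60}, {58, 59, 60}, {57, 58, 59, 60}}.
int(A) = ⋃ {U ∈ τ : U ⊆ A}. Opens contained in A: ∅.
Taking the union of these: int(A) = ∅.
cl(A) = ⋂ {C closed : A ⊆ C}. Closed sets containing A: {58, 60}, {57, 58, 60}, {58, 59, 60}, {57, 58, 59, 60}.
Intersecting these: cl(A) = {58, 60}.
∂A = cl(A) ∖ int(A) = {58, 60} ∖ ∅ = {58, 60}.


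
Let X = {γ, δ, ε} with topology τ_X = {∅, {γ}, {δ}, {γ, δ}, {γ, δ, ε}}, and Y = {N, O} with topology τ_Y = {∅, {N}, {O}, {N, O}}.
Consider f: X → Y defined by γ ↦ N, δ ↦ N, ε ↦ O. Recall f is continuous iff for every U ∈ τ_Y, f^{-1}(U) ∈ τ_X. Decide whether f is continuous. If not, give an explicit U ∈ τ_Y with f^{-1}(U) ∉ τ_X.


f is NOT continuous.

Compute f^{-1}(U) for each U ∈ τ_Y:
  U = ∅: f^{-1}(U) = ∅ ∈ τ_X ✓.
  U = {N}: f^{-1}(U) = {γ, δ} ∈ τ_X ✓.
  U = {O}: f^{-1}(U) = {ε} ∉ τ_X ✗.
  U = {N, O}: f^{-1}(U) = {γ, δ, ε} ∈ τ_X ✓.
Found U = {O} with f^{-1}(U) = {ε} not in τ_X. Therefore f is NOT continuous.
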